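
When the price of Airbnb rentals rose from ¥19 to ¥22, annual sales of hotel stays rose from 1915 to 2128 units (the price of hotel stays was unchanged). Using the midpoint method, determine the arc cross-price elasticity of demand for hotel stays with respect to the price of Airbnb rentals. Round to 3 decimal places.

0.720

ΔQ_A = 2128 − 1915 = 213; ΔP_B = 22 − 19 = 3.
Midpoints: Q̄_A = 2021.5, P̄_B = 20.50.
ε = (ΔQ_A/Q̄_A)/(ΔP_B/P̄_B) = (213/2021.5)/(3/20.50) ≈ 0.720.
ε > 0: hotel stays and Airbnb rentals are substitutes.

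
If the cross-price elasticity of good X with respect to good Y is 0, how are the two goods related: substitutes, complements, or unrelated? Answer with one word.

unrelated

ε = 0: demand for good X does not respond to good Y's price; the goods are unrelated.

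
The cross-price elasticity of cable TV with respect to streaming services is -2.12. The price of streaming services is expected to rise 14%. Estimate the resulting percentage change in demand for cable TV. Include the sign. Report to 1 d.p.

-29.7%

%ΔQ ≈ ε × %ΔP of streaming services = -2.12 × (14%) = -29.7%.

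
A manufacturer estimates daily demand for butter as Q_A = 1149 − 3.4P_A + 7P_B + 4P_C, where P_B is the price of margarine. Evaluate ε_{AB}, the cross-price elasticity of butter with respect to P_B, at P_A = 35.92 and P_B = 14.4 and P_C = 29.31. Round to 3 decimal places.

0.081

At P_A = 35.92 and P_B = 14.4 and P_C = 29.31: Q_A = 1244.912.
∂Q_A/∂P_B = 7.
ε = (∂Q_A/∂P_B)(P_B/Q_A) = 7 × (14.4/1244.912) ≈ 0.081.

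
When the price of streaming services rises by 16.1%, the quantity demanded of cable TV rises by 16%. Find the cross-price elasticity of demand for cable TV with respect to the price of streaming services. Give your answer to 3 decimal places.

0.994

ε = (%ΔQ of cable TV) / (%ΔP of streaming services) = (16%) / (16.1%) ≈ 0.994.
Positive cross-price elasticity: substitutes.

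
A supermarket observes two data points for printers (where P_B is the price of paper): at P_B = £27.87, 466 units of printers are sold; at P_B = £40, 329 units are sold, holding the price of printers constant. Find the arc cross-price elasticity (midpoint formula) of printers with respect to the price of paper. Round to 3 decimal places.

ΔQ_A = 329 − 466 = -137; ΔP_B = 40 − 27.87 = 12.13.
Midpoints: Q̄_A = 397.5, P̄_B = 33.94.
ε = (ΔQ_A/Q̄_A)/(ΔP_B/P̄_B) = (-137/397.5)/(12.13/33.94) ≈ -0.964.
ε < 0: printers and paper are complements.

-0.964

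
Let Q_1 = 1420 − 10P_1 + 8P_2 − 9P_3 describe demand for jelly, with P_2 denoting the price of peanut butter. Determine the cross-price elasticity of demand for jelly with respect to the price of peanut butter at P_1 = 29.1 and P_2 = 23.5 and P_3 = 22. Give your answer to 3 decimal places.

At P_1 = 29.1 and P_2 = 23.5 and P_3 = 22: Q_1 = 1119.
∂Q_1/∂P_2 = 8.
ε = (∂Q_1/∂P_2)(P_2/Q_1) = 8 × (23.5/1119) ≈ 0.168.

0.168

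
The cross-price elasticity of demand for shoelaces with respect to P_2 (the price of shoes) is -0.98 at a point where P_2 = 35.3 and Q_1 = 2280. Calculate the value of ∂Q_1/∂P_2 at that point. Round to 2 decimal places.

-63.30

ε = (∂Q_1/∂P_2)·(P_2/Q_1) ⇒ ∂Q_1/∂P_2 = ε·Q_1/P_2 = -0.98 × 2280/35.3 ≈ -63.30.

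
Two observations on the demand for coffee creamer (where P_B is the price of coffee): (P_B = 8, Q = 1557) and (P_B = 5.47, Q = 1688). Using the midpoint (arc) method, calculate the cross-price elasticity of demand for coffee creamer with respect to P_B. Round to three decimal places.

-0.215

ΔQ_A = 1688 − 1557 = 131; ΔP_B = 5.47 − 8 = -2.53.
Midpoints: Q̄_A = 1622.5, P̄_B = 6.73.
ε = (ΔQ_A/Q̄_A)/(ΔP_B/P̄_B) = (131/1622.5)/(-2.53/6.73) ≈ -0.215.
ε < 0: coffee creamer and coffee are complements.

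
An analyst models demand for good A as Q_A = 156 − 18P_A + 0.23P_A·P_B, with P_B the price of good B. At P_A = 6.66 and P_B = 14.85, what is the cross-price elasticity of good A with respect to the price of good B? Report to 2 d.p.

0.39

At P_A = 6.66 and P_B = 14.85: Q_A = 58.867.
∂Q_A/∂P_B = 0.23P_A = 0.23(6.66) = 1.5318.
ε = (∂Q_A/∂P_B)(P_B/Q_A) = 1.5318 × (14.85/58.867) ≈ 0.39.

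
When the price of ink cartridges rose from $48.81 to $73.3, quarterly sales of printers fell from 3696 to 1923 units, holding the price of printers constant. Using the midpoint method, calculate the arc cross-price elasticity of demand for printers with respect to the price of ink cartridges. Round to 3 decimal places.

-1.573

ΔQ_A = 1923 − 3696 = -1773; ΔP_B = 73.3 − 48.81 = 24.49.
Midpoints: Q̄_A = 2809.5, P̄_B = 61.05.
ε = (ΔQ_A/Q̄_A)/(ΔP_B/P̄_B) = (-1773/2809.5)/(24.49/61.05) ≈ -1.573.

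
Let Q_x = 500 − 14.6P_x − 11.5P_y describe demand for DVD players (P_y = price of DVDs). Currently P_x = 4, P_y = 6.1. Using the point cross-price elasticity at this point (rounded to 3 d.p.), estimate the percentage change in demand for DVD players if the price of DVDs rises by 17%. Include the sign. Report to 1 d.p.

At P_x = 4, P_y = 6.1: Q_x = 371.45.
∂Q_x/∂P_y = -11.5.
ε = (∂Q_x/∂P_y)(P_y/Q_x) = -11.5000 × 6.1/371.45 ≈ -0.189.
%ΔQ_x ≈ ε × %ΔP_y = -0.189 × (17%) = -3.2%.

-3.2%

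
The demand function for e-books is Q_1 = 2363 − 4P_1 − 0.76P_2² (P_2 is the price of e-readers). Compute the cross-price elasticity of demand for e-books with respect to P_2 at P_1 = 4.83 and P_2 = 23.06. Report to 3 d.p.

At P_1 = 4.83 and P_2 = 23.06: Q_1 = 1939.540.
∂Q_1/∂P_2 = -1.52P_2 = -1.52(23.06) = -35.0512.
ε = (∂Q_1/∂P_2)(P_2/Q_1) = -35.0512 × (23.06/1939.540) ≈ -0.417.

-0.417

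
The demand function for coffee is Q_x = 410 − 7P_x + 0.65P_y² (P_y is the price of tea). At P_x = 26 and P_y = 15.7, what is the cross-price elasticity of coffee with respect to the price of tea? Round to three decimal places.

0.825

At P_x = 26 and P_y = 15.7: Q_x = 388.219.
∂Q_x/∂P_y = 1.3P_y = 1.3(15.7) = 20.4100.
ε = (∂Q_x/∂P_y)(P_y/Q_x) = 20.4100 × (15.7/388.219) ≈ 0.825.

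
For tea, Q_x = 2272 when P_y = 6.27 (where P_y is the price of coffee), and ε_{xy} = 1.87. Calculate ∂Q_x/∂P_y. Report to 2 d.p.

677.61

ε = (∂Q_x/∂P_y)·(P_y/Q_x) ⇒ ∂Q_x/∂P_y = ε·Q_x/P_y = 1.87 × 2272/6.27 ≈ 677.61.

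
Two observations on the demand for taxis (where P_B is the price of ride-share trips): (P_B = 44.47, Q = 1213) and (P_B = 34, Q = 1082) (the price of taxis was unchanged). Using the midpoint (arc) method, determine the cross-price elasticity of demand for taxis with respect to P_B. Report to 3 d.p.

ΔQ_A = 1082 − 1213 = -131; ΔP_B = 34 − 44.47 = -10.47.
Midpoints: Q̄_A = 1147.5, P̄_B = 39.23.
ε = (ΔQ_A/Q̄_A)/(ΔP_B/P̄_B) = (-131/1147.5)/(-10.47/39.23) ≈ 0.428.
ε > 0: taxis and ride-share trips are substitutes.

0.428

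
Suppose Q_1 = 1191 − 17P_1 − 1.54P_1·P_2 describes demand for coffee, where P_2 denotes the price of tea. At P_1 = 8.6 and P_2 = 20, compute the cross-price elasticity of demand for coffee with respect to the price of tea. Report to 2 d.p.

At P_1 = 8.6 and P_2 = 20: Q_1 = 779.92.
∂Q_1/∂P_2 = -1.54P_1 = -1.54(8.6) = -13.2440.
ε = (∂Q_1/∂P_2)(P_2/Q_1) = -13.2440 × (20/779.92) ≈ -0.34.
ε < 0: complements.

-0.34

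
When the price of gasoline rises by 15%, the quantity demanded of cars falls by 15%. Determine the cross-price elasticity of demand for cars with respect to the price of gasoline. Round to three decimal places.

-1.000

ε = (%ΔQ of cars) / (%ΔP of gasoline) = (-15%) / (15%) ≈ -1.000.
Negative cross-price elasticity: complements.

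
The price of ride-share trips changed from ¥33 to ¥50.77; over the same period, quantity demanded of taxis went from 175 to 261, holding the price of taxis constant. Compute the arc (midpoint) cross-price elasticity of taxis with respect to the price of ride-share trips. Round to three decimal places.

ΔQ_A = 261 − 175 = 86; ΔP_B = 50.77 − 33 = 17.77.
Midpoints: Q̄_A = 218.0, P̄_B = 41.89.
ε = (ΔQ_A/Q̄_A)/(ΔP_B/P̄_B) = (86/218.0)/(17.77/41.89) ≈ 0.930.
ε > 0: taxis and ride-share trips are substitutes.

0.930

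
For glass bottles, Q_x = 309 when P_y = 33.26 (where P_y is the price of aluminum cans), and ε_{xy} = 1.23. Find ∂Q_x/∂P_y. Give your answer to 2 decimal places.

11.43

ε = (∂Q_x/∂P_y)·(P_y/Q_x) ⇒ ∂Q_x/∂P_y = ε·Q_x/P_y = 1.23 × 309/33.26 ≈ 11.43.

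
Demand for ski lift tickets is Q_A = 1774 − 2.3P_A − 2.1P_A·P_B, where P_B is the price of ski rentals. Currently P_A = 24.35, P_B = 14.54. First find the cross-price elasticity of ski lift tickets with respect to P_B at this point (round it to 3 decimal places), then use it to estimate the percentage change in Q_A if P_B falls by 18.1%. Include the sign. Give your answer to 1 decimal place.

13.8%

At P_A = 24.35, P_B = 14.54: Q_A = 974.492.
∂Q_A/∂P_B = -2.1P_A = -51.1350.
ε = (∂Q_A/∂P_B)(P_B/Q_A) = -51.1350 × 14.54/974.492 ≈ -0.763.
%ΔQ_A ≈ ε × %ΔP_B = -0.763 × (-18.1%) = 13.8%.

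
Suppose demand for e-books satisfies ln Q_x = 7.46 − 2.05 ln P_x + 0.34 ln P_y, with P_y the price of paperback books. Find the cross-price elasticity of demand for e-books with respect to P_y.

0.34

In a log-linear (constant-elasticity) demand function, the coefficient on ln P_y is the cross-price elasticity.
ε = 0.34. Positive, so e-books and paperback books are substitutes.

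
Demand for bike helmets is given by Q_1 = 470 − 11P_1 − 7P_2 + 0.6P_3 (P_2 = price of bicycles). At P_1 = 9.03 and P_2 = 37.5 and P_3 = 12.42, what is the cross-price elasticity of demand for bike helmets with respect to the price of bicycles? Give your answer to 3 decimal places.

-2.270

At P_1 = 9.03 and P_2 = 37.5 and P_3 = 12.42: Q_1 = 115.622.
∂Q_1/∂P_2 = -7.
ε = (∂Q_1/∂P_2)(P_2/Q_1) = -7 × (37.5/115.622) ≈ -2.270.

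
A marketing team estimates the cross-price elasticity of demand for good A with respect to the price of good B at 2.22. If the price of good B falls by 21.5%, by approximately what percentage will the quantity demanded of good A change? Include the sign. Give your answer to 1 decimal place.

-47.7%

%ΔQ ≈ ε × %ΔP of good B = 2.22 × (-21.5%) = -47.7%.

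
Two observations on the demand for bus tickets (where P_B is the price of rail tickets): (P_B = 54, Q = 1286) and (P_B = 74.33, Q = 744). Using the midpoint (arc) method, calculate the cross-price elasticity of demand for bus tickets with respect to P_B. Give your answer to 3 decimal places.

ΔQ_A = 744 − 1286 = -542; ΔP_B = 74.33 − 54 = 20.33.
Midpoints: Q̄_A = 1015.0, P̄_B = 64.16.
ε = (ΔQ_A/Q̄_A)/(ΔP_B/P̄_B) = (-542/1015.0)/(20.33/64.16) ≈ -1.685.
ε < 0: bus tickets and rail tickets are complements.

-1.685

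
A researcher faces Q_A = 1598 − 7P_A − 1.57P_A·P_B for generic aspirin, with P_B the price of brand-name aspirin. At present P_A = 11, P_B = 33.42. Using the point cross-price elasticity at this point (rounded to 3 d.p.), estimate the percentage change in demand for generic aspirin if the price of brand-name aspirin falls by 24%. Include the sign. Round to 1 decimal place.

At P_A = 11, P_B = 33.42: Q_A = 943.837.
∂Q_A/∂P_B = -1.57P_A = -17.2700.
ε = (∂Q_A/∂P_B)(P_B/Q_A) = -17.2700 × 33.42/943.837 ≈ -0.612.
%ΔQ_A ≈ ε × %ΔP_B = -0.612 × (-24%) = 14.7%.

14.7%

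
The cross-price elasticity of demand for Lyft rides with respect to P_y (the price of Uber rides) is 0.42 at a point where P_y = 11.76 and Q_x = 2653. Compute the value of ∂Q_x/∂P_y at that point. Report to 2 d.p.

94.75

ε = (∂Q_x/∂P_y)·(P_y/Q_x) ⇒ ∂Q_x/∂P_y = ε·Q_x/P_y = 0.42 × 2653/11.76 ≈ 94.75.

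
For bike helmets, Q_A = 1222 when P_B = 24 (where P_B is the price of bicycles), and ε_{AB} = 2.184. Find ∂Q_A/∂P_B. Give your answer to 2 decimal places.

111.20

ε = (∂Q_A/∂P_B)·(P_B/Q_A) ⇒ ∂Q_A/∂P_B = ε·Q_A/P_B = 2.184 × 1222/24 ≈ 111.20.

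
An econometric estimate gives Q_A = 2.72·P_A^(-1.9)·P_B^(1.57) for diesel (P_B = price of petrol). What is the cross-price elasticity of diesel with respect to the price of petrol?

In a log-linear (constant-elasticity) demand function, the coefficient on the exponent of P_B is the cross-price elasticity.
ε = 1.57. Positive, so diesel and petrol are substitutes.

1.57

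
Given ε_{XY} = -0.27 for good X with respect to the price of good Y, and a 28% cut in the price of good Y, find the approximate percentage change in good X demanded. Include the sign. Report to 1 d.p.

7.6%

%ΔQ ≈ ε × %ΔP of good Y = -0.27 × (-28%) = 7.6%.
Demand for good X rises by about 7.6%.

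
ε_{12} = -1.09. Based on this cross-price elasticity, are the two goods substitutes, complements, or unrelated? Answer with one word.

ε = -1.09 < 0, so a higher price of good 2 lowers demand for good 1: complements.

complements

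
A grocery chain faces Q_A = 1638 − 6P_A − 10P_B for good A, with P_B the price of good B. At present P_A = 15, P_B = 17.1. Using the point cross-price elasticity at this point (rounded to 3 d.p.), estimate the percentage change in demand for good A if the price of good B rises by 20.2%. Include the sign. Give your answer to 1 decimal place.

At P_A = 15, P_B = 17.1: Q_A = 1377.
∂Q_A/∂P_B = -10.
ε = (∂Q_A/∂P_B)(P_B/Q_A) = -10.0000 × 17.1/1377 ≈ -0.124.
%ΔQ_A ≈ ε × %ΔP_B = -0.124 × (20.2%) = -2.5%.

-2.5%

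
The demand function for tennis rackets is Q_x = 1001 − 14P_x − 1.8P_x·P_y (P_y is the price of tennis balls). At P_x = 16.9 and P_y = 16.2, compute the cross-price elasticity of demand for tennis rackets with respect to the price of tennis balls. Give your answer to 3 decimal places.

-1.814

At P_x = 16.9 and P_y = 16.2: Q_x = 271.596.
∂Q_x/∂P_y = -1.8P_x = -1.8(16.9) = -30.4200.
ε = (∂Q_x/∂P_y)(P_y/Q_x) = -30.4200 × (16.2/271.596) ≈ -1.814.
ε < 0: complements.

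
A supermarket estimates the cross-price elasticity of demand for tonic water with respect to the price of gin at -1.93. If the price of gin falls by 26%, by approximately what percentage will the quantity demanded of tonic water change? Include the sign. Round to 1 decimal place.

%ΔQ ≈ ε × %ΔP of gin = -1.93 × (-26%) = 50.2%.
Demand for tonic water rises by about 50.2%.

50.2%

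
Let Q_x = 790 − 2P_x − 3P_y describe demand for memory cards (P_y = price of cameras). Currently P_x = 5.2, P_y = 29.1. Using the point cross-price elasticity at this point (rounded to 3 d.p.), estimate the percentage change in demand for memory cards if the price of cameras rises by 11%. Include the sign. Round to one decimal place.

-1.4%

At P_x = 5.2, P_y = 29.1: Q_x = 692.3.
∂Q_x/∂P_y = -3.
ε = (∂Q_x/∂P_y)(P_y/Q_x) = -3.0000 × 29.1/692.3 ≈ -0.126.
%ΔQ_x ≈ ε × %ΔP_y = -0.126 × (11%) = -1.4%.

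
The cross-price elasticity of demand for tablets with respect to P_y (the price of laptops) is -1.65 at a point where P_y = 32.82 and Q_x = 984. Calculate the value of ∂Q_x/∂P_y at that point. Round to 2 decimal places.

ε = (∂Q_x/∂P_y)·(P_y/Q_x) ⇒ ∂Q_x/∂P_y = ε·Q_x/P_y = -1.65 × 984/32.82 ≈ -49.47.

-49.47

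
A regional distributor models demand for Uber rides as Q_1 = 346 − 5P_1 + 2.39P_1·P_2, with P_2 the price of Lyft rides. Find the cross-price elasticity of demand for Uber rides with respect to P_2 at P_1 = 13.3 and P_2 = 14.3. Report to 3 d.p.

0.619

At P_1 = 13.3 and P_2 = 14.3: Q_1 = 734.054.
∂Q_1/∂P_2 = 2.39P_1 = 2.39(13.3) = 31.7870.
ε = (∂Q_1/∂P_2)(P_2/Q_1) = 31.7870 × (14.3/734.054) ≈ 0.619.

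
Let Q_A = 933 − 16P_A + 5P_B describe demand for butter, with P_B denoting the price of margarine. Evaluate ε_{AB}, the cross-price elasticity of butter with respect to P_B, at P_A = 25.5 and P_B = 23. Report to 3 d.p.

At P_A = 25.5 and P_B = 23: Q_A = 640.
∂Q_A/∂P_B = 5.
ε = (∂Q_A/∂P_B)(P_B/Q_A) = 5 × (23/640) ≈ 0.180.

0.180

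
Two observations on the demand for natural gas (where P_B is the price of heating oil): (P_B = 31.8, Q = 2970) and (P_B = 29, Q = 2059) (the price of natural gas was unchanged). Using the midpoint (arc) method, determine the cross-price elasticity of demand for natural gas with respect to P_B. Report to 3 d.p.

ΔQ_A = 2059 − 2970 = -911; ΔP_B = 29 − 31.8 = -2.8.
Midpoints: Q̄_A = 2514.5, P̄_B = 30.40.
ε = (ΔQ_A/Q̄_A)/(ΔP_B/P̄_B) = (-911/2514.5)/(-2.8/30.40) ≈ 3.934.
ε > 0: natural gas and heating oil are substitutes.

3.934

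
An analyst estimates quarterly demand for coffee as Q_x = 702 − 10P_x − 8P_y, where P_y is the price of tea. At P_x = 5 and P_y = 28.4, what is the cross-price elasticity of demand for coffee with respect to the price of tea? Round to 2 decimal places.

At P_x = 5 and P_y = 28.4: Q_x = 424.8.
∂Q_x/∂P_y = -8.
ε = (∂Q_x/∂P_y)(P_y/Q_x) = -8 × (28.4/424.8) ≈ -0.53.

-0.53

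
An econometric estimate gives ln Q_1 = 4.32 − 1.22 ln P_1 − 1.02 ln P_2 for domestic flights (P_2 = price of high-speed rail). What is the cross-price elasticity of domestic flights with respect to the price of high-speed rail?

-1.02

In a log-linear (constant-elasticity) demand function, the coefficient on ln P_2 is the cross-price elasticity.
ε = -1.02. Negative, so domestic flights and high-speed rail are complements.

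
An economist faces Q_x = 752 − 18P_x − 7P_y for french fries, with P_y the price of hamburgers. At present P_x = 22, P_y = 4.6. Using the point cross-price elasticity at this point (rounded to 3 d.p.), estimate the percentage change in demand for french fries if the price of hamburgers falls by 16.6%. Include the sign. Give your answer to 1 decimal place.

At P_x = 22, P_y = 4.6: Q_x = 323.8.
∂Q_x/∂P_y = -7.
ε = (∂Q_x/∂P_y)(P_y/Q_x) = -7.0000 × 4.6/323.8 ≈ -0.099.
%ΔQ_x ≈ ε × %ΔP_y = -0.099 × (-16.6%) = 1.6%.

1.6%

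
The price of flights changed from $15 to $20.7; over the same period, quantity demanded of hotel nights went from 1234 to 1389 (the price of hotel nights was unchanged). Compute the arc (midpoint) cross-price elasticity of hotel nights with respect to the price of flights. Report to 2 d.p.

0.37

ΔQ_A = 1389 − 1234 = 155; ΔP_B = 20.7 − 15 = 5.7.
Midpoints: Q̄_A = 1311.5, P̄_B = 17.85.
ε = (ΔQ_A/Q̄_A)/(ΔP_B/P̄_B) = (155/1311.5)/(5.7/17.85) ≈ 0.37.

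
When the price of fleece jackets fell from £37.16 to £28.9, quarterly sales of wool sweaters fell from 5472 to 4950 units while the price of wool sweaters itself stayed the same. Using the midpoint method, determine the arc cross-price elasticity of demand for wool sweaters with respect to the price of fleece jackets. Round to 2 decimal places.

0.40

ΔQ_A = 4950 − 5472 = -522; ΔP_B = 28.9 − 37.16 = -8.26.
Midpoints: Q̄_A = 5211.0, P̄_B = 33.03.
ε = (ΔQ_A/Q̄_A)/(ΔP_B/P̄_B) = (-522/5211.0)/(-8.26/33.03) ≈ 0.40.
ε > 0: wool sweaters and fleece jackets are substitutes.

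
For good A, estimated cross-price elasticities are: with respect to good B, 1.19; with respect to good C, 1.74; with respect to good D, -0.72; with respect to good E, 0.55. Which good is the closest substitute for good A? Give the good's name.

Substitutes have ε > 0. Among the positive values, 1.74 (good C) is largest.

good C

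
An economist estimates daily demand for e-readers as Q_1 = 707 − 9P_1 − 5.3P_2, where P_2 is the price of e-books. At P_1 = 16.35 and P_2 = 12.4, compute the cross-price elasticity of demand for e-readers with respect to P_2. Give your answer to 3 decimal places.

At P_1 = 16.35 and P_2 = 12.4: Q_1 = 494.13.
∂Q_1/∂P_2 = -5.3.
ε = (∂Q_1/∂P_2)(P_2/Q_1) = -5.3 × (12.4/494.13) ≈ -0.133.
Since ε < 0, e-readers and e-books are complements.

-0.133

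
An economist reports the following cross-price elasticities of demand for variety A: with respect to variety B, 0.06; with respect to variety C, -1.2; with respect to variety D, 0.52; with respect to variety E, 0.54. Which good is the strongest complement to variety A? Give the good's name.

Complements have ε < 0. The most negative value is -1.2 (variety C).

variety C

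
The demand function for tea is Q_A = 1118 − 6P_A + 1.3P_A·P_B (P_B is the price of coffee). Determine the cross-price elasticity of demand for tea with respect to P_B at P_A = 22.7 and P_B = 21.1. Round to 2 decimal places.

At P_A = 22.7 and P_B = 21.1: Q_A = 1604.461.
∂Q_A/∂P_B = 1.3P_A = 1.3(22.7) = 29.5100.
ε = (∂Q_A/∂P_B)(P_B/Q_A) = 29.5100 × (21.1/1604.461) ≈ 0.39.

0.39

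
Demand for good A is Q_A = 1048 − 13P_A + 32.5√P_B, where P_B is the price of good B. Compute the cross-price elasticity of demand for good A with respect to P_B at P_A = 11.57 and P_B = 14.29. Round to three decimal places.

At P_A = 11.57 and P_B = 14.29: Q_A = 1020.447.
∂Q_A/∂P_B = 32.5/(2√P_B) = 32.5/(2√14.29) = 4.2987.
ε = (∂Q_A/∂P_B)(P_B/Q_A) = 4.2987 × (14.29/1020.447) ≈ 0.060.

0.060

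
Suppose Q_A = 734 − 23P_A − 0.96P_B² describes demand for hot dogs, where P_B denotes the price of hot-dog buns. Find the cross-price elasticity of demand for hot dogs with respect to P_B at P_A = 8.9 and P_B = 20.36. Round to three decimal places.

At P_A = 8.9 and P_B = 20.36: Q_A = 131.352.
∂Q_A/∂P_B = -1.92P_B = -1.92(20.36) = -39.0912.
ε = (∂Q_A/∂P_B)(P_B/Q_A) = -39.0912 × (20.36/131.352) ≈ -6.059.
ε < 0: complements.

-6.059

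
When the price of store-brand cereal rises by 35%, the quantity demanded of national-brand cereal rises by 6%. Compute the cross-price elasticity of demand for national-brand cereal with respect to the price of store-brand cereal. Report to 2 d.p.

ε = (%ΔQ of national-brand cereal) / (%ΔP of store-brand cereal) = (6%) / (35%) ≈ 0.17.
Positive cross-price elasticity: substitutes.

0.17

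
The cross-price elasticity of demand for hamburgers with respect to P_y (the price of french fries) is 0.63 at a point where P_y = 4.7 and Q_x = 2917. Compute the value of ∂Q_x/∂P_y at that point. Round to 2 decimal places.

391.00

ε = (∂Q_x/∂P_y)·(P_y/Q_x) ⇒ ∂Q_x/∂P_y = ε·Q_x/P_y = 0.63 × 2917/4.7 ≈ 391.00.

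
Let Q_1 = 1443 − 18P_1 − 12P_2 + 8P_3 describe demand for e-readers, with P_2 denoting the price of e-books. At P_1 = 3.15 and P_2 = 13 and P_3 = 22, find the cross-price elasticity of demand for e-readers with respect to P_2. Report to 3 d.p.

-0.111

At P_1 = 3.15 and P_2 = 13 and P_3 = 22: Q_1 = 1406.3.
∂Q_1/∂P_2 = -12.
ε = (∂Q_1/∂P_2)(P_2/Q_1) = -12 × (13/1406.3) ≈ -0.111.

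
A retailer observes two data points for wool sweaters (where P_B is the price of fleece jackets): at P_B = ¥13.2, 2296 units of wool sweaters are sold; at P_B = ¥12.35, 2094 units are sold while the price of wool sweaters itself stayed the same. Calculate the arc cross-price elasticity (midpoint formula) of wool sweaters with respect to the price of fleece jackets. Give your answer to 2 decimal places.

1.38

ΔQ_A = 2094 − 2296 = -202; ΔP_B = 12.35 − 13.2 = -0.85.
Midpoints: Q̄_A = 2195.0, P̄_B = 12.77.
ε = (ΔQ_A/Q̄_A)/(ΔP_B/P̄_B) = (-202/2195.0)/(-0.85/12.77) ≈ 1.38.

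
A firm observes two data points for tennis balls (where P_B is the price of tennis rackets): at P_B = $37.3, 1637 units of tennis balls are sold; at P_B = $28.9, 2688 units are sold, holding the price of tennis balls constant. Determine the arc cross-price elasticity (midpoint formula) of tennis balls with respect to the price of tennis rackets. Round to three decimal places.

ΔQ_A = 2688 − 1637 = 1051; ΔP_B = 28.9 − 37.3 = -8.4.
Midpoints: Q̄_A = 2162.5, P̄_B = 33.10.
ε = (ΔQ_A/Q̄_A)/(ΔP_B/P̄_B) = (1051/2162.5)/(-8.4/33.10) ≈ -1.915.
ε < 0: tennis balls and tennis rackets are complements.

-1.915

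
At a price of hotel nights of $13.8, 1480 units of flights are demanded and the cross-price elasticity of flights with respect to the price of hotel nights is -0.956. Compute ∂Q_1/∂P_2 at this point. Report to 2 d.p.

-102.53

ε = (∂Q_1/∂P_2)·(P_2/Q_1) ⇒ ∂Q_1/∂P_2 = ε·Q_1/P_2 = -0.956 × 1480/13.8 ≈ -102.53.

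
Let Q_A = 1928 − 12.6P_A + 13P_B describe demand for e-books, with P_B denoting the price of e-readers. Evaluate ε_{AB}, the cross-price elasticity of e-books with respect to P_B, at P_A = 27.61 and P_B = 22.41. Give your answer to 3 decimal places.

At P_A = 27.61 and P_B = 22.41: Q_A = 1871.444.
∂Q_A/∂P_B = 13.
ε = (∂Q_A/∂P_B)(P_B/Q_A) = 13 × (22.41/1871.444) ≈ 0.156.

0.156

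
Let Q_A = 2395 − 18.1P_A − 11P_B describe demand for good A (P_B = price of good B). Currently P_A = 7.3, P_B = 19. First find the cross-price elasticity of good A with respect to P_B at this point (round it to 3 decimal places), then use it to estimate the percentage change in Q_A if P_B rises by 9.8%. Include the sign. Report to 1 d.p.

At P_A = 7.3, P_B = 19: Q_A = 2053.87.
∂Q_A/∂P_B = -11.
ε = (∂Q_A/∂P_B)(P_B/Q_A) = -11.0000 × 19/2053.87 ≈ -0.102.
%ΔQ_A ≈ ε × %ΔP_B = -0.102 × (9.8%) = -1.0%.

-1.0%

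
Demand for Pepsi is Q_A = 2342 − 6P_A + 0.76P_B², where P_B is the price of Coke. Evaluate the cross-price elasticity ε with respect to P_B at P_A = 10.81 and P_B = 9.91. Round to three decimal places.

0.063

At P_A = 10.81 and P_B = 9.91: Q_A = 2351.778.
∂Q_A/∂P_B = 1.52P_B = 1.52(9.91) = 15.0632.
ε = (∂Q_A/∂P_B)(P_B/Q_A) = 15.0632 × (9.91/2351.778) ≈ 0.063.
ε > 0: substitutes.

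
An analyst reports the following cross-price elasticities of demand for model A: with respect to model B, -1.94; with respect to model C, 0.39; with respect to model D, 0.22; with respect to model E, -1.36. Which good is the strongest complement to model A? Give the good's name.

Complements have ε < 0. The most negative value is -1.94 (model B).

model B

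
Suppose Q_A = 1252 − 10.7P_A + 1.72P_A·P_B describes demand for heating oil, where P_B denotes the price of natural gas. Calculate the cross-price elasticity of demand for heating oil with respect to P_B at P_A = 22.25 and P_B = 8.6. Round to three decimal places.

At P_A = 22.25 and P_B = 8.6: Q_A = 1343.047.
∂Q_A/∂P_B = 1.72P_A = 1.72(22.25) = 38.2700.
ε = (∂Q_A/∂P_B)(P_B/Q_A) = 38.2700 × (8.6/1343.047) ≈ 0.245.

0.245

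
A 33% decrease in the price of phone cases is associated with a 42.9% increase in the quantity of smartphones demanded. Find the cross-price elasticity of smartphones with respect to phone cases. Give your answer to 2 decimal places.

ε = (%ΔQ of smartphones) / (%ΔP of phone cases) = (42.9%) / (-33%) ≈ -1.30.

-1.30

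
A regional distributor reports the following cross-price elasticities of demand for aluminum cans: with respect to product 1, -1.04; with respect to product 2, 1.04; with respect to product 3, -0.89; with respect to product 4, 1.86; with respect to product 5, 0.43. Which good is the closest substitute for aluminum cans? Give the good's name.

Substitutes have ε > 0. Among the positive values, 1.86 (product 4) is largest.

product 4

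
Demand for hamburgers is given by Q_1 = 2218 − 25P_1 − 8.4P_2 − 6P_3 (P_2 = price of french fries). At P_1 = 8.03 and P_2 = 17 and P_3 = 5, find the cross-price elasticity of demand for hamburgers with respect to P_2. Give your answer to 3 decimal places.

At P_1 = 8.03 and P_2 = 17 and P_3 = 5: Q_1 = 1844.45.
∂Q_1/∂P_2 = -8.4.
ε = (∂Q_1/∂P_2)(P_2/Q_1) = -8.4 × (17/1844.45) ≈ -0.077.

-0.077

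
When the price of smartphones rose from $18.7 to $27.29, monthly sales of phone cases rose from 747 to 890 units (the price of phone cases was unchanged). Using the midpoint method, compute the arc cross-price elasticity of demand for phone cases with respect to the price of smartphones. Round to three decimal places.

ΔQ_A = 890 − 747 = 143; ΔP_B = 27.29 − 18.7 = 8.59.
Midpoints: Q̄_A = 818.5, P̄_B = 22.99.
ε = (ΔQ_A/Q̄_A)/(ΔP_B/P̄_B) = (143/818.5)/(8.59/22.99) ≈ 0.468.
ε > 0: phone cases and smartphones are substitutes.

0.468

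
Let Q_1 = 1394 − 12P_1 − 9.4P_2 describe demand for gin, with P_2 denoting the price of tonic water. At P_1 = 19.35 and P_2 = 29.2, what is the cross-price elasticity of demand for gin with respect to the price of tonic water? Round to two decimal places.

At P_1 = 19.35 and P_2 = 29.2: Q_1 = 887.32.
∂Q_1/∂P_2 = -9.4.
ε = (∂Q_1/∂P_2)(P_2/Q_1) = -9.4 × (29.2/887.32) ≈ -0.31.

-0.31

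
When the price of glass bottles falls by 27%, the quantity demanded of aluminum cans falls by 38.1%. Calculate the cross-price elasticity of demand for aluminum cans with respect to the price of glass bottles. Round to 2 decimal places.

ε = (%ΔQ of aluminum cans) / (%ΔP of glass bottles) = (-38.1%) / (-27%) ≈ 1.41.
Positive cross-price elasticity: substitutes.

1.41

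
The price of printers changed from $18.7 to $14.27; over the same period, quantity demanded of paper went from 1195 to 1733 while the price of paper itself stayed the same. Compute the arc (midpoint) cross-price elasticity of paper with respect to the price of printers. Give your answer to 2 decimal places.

-1.37

ΔQ_A = 1733 − 1195 = 538; ΔP_B = 14.27 − 18.7 = -4.43.
Midpoints: Q̄_A = 1464.0, P̄_B = 16.48.
ε = (ΔQ_A/Q̄_A)/(ΔP_B/P̄_B) = (538/1464.0)/(-4.43/16.48) ≈ -1.37.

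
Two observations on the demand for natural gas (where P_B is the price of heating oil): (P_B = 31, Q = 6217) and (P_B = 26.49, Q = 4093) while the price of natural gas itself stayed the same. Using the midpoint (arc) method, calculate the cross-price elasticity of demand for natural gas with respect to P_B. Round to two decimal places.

2.63

ΔQ_A = 4093 − 6217 = -2124; ΔP_B = 26.49 − 31 = -4.51.
Midpoints: Q̄_A = 5155.0, P̄_B = 28.74.
ε = (ΔQ_A/Q̄_A)/(ΔP_B/P̄_B) = (-2124/5155.0)/(-4.51/28.74) ≈ 2.63.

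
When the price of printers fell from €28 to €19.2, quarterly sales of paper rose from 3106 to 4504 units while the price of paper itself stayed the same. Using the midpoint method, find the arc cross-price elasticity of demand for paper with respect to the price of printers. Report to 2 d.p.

ΔQ_A = 4504 − 3106 = 1398; ΔP_B = 19.2 − 28 = -8.8.
Midpoints: Q̄_A = 3805.0, P̄_B = 23.60.
ε = (ΔQ_A/Q̄_A)/(ΔP_B/P̄_B) = (1398/3805.0)/(-8.8/23.60) ≈ -0.99.

-0.99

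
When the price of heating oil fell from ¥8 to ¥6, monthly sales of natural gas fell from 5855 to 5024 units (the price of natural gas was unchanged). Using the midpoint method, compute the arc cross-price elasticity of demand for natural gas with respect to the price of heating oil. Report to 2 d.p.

0.53

ΔQ_A = 5024 − 5855 = -831; ΔP_B = 6 − 8 = -2.
Midpoints: Q̄_A = 5439.5, P̄_B = 7.00.
ε = (ΔQ_A/Q̄_A)/(ΔP_B/P̄_B) = (-831/5439.5)/(-2/7.00) ≈ 0.53.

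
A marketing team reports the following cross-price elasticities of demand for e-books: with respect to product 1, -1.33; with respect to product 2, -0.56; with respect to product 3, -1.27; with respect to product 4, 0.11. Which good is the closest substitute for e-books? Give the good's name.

product 4

Substitutes have ε > 0. Among the positive values, 0.11 (product 4) is largest.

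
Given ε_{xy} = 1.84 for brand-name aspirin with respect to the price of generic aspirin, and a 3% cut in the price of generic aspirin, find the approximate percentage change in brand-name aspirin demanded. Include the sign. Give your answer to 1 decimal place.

-5.5%

%ΔQ ≈ ε × %ΔP of generic aspirin = 1.84 × (-3%) = -5.5%.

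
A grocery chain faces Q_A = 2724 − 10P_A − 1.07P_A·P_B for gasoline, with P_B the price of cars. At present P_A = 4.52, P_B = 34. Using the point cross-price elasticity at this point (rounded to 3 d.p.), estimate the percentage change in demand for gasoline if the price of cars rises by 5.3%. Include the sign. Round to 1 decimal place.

At P_A = 4.52, P_B = 34: Q_A = 2514.362.
∂Q_A/∂P_B = -1.07P_A = -4.8364.
ε = (∂Q_A/∂P_B)(P_B/Q_A) = -4.8364 × 34/2514.362 ≈ -0.065.
%ΔQ_A ≈ ε × %ΔP_B = -0.065 × (5.3%) = -0.3%.

-0.3%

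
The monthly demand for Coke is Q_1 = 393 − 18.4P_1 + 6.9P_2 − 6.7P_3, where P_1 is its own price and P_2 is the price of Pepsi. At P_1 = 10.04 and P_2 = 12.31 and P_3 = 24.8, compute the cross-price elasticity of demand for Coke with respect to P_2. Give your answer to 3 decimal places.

0.669

At P_1 = 10.04 and P_2 = 12.31 and P_3 = 24.8: Q_1 = 127.043.
∂Q_1/∂P_2 = 6.9.
ε = (∂Q_1/∂P_2)(P_2/Q_1) = 6.9 × (12.31/127.043) ≈ 0.669.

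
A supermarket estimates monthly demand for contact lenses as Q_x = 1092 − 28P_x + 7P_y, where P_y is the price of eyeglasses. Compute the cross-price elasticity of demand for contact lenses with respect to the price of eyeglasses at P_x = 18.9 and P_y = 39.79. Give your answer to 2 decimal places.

At P_x = 18.9 and P_y = 39.79: Q_x = 841.33.
∂Q_x/∂P_y = 7.
ε = (∂Q_x/∂P_y)(P_y/Q_x) = 7 × (39.79/841.33) ≈ 0.33.
Since ε > 0, contact lenses and eyeglasses are substitutes.

0.33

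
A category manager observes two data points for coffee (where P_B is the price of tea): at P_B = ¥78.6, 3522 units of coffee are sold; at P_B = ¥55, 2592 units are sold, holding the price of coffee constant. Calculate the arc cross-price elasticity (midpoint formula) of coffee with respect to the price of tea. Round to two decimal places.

0.86

ΔQ_A = 2592 − 3522 = -930; ΔP_B = 55 − 78.6 = -23.6.
Midpoints: Q̄_A = 3057.0, P̄_B = 66.80.
ε = (ΔQ_A/Q̄_A)/(ΔP_B/P̄_B) = (-930/3057.0)/(-23.6/66.80) ≈ 0.86.
ε > 0: coffee and tea are substitutes.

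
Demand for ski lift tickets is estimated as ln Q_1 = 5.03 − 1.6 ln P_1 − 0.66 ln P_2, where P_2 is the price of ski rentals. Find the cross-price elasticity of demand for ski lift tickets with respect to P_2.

In a log-linear (constant-elasticity) demand function, the coefficient on ln P_2 is the cross-price elasticity.
ε = -0.66. Negative, so ski lift tickets and ski rentals are complements.

-0.66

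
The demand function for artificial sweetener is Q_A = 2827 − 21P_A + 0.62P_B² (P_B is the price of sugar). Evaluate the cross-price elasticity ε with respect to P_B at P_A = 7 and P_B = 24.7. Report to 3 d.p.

0.247

At P_A = 7 and P_B = 24.7: Q_A = 3058.256.
∂Q_A/∂P_B = 1.24P_B = 1.24(24.7) = 30.6280.
ε = (∂Q_A/∂P_B)(P_B/Q_A) = 30.6280 × (24.7/3058.256) ≈ 0.247.
ε > 0: substitutes.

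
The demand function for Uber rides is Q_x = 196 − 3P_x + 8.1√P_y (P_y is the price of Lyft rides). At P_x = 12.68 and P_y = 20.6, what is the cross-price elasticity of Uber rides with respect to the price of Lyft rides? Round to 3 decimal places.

0.094

At P_x = 12.68 and P_y = 20.6: Q_x = 194.724.
∂Q_x/∂P_y = 8.1/(2√P_y) = 8.1/(2√20.6) = 0.8923.
ε = (∂Q_x/∂P_y)(P_y/Q_x) = 0.8923 × (20.6/194.724) ≈ 0.094.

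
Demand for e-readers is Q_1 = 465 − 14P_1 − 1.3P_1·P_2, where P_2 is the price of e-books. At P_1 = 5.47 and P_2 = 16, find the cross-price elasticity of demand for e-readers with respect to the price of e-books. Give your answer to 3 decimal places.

At P_1 = 5.47 and P_2 = 16: Q_1 = 274.644.
∂Q_1/∂P_2 = -1.3P_1 = -1.3(5.47) = -7.1110.
ε = (∂Q_1/∂P_2)(P_2/Q_1) = -7.1110 × (16/274.644) ≈ -0.414.
ε < 0: complements.

-0.414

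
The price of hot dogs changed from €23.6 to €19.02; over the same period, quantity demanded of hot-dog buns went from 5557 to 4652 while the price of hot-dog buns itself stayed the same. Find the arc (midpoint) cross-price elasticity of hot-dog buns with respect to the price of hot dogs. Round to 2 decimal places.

ΔQ_A = 4652 − 5557 = -905; ΔP_B = 19.02 − 23.6 = -4.58.
Midpoints: Q̄_A = 5104.5, P̄_B = 21.31.
ε = (ΔQ_A/Q̄_A)/(ΔP_B/P̄_B) = (-905/5104.5)/(-4.58/21.31) ≈ 0.82.
ε > 0: hot-dog buns and hot dogs are substitutes.

0.82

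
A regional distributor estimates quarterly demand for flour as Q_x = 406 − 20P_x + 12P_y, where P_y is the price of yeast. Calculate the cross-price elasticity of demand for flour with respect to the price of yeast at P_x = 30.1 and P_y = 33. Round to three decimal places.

At P_x = 30.1 and P_y = 33: Q_x = 200.
∂Q_x/∂P_y = 12.
ε = (∂Q_x/∂P_y)(P_y/Q_x) = 12 × (33/200) ≈ 1.980.
Since ε > 0, flour and yeast are substitutes.

1.980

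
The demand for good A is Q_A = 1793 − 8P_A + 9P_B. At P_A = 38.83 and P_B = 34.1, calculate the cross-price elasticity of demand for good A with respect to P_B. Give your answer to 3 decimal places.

At P_A = 38.83 and P_B = 34.1: Q_A = 1789.26.
∂Q_A/∂P_B = 9.
ε = (∂Q_A/∂P_B)(P_B/Q_A) = 9 × (34.1/1789.26) ≈ 0.172.

0.172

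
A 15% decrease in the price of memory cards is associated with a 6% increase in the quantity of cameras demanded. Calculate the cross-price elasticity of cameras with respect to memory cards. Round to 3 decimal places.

-0.400

ε = (%ΔQ of cameras) / (%ΔP of memory cards) = (6%) / (-15%) ≈ -0.400.
Negative cross-price elasticity: complements.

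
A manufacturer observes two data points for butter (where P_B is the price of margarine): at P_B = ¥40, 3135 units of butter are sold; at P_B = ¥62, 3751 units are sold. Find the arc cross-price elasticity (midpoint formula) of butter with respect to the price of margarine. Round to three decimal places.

ΔQ_A = 3751 − 3135 = 616; ΔP_B = 62 − 40 = 22.
Midpoints: Q̄_A = 3443.0, P̄_B = 51.00.
ε = (ΔQ_A/Q̄_A)/(ΔP_B/P̄_B) = (616/3443.0)/(22/51.00) ≈ 0.415.
ε > 0: butter and margarine are substitutes.

0.415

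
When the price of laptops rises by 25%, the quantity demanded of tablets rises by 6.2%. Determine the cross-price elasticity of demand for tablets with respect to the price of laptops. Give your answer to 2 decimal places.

0.25

ε = (%ΔQ of tablets) / (%ΔP of laptops) = (6.2%) / (25%) ≈ 0.25.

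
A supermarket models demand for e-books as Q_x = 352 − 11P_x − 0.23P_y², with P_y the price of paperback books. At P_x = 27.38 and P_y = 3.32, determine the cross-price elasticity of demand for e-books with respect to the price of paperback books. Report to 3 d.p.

-0.105

At P_x = 27.38 and P_y = 3.32: Q_x = 48.285.
∂Q_x/∂P_y = -0.46P_y = -0.46(3.32) = -1.5272.
ε = (∂Q_x/∂P_y)(P_y/Q_x) = -1.5272 × (3.32/48.285) ≈ -0.105.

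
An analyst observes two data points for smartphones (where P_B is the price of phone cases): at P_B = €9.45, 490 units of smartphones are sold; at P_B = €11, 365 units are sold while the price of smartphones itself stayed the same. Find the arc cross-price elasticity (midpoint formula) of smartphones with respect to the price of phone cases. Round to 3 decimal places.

ΔQ_A = 365 − 490 = -125; ΔP_B = 11 − 9.45 = 1.55.
Midpoints: Q̄_A = 427.5, P̄_B = 10.22.
ε = (ΔQ_A/Q̄_A)/(ΔP_B/P̄_B) = (-125/427.5)/(1.55/10.22) ≈ -1.929.

-1.929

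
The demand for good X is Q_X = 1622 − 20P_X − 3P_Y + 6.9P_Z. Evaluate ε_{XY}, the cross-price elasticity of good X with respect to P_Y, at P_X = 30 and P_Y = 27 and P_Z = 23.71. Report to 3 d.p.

-0.073

At P_X = 30 and P_Y = 27 and P_Z = 23.71: Q_X = 1104.599.
∂Q_X/∂P_Y = -3.
ε = (∂Q_X/∂P_Y)(P_Y/Q_X) = -3 × (27/1104.599) ≈ -0.073.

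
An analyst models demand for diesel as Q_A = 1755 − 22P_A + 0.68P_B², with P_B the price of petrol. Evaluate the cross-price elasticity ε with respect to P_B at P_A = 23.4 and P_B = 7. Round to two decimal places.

At P_A = 23.4 and P_B = 7: Q_A = 1273.52.
∂Q_A/∂P_B = 1.36P_B = 1.36(7) = 9.5200.
ε = (∂Q_A/∂P_B)(P_B/Q_A) = 9.5200 × (7/1273.52) ≈ 0.05.
ε > 0: substitutes.

0.05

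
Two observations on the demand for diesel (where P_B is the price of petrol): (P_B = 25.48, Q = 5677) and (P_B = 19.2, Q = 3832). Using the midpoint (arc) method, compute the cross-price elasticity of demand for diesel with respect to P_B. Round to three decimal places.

ΔQ_A = 3832 − 5677 = -1845; ΔP_B = 19.2 − 25.48 = -6.28.
Midpoints: Q̄_A = 4754.5, P̄_B = 22.34.
ε = (ΔQ_A/Q̄_A)/(ΔP_B/P̄_B) = (-1845/4754.5)/(-6.28/22.34) ≈ 1.380.

1.380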